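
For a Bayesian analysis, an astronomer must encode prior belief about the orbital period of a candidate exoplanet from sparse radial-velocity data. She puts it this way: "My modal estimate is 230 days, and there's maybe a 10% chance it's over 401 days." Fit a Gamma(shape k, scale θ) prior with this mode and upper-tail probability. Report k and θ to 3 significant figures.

Gamma(k,θ) with k>1 has mode (k−1)θ, so θ = 230/(k−1).
Need P(X < 401) = 0.9 with θ tied to k this way. Start at k = 2, θ = 230: P(X<401) ≈ 0.520.
Too low — raise k to concentrate. Iterating converges to k ≈ 7.14.
Then θ = 230/(7.14−1) ≈ 37.4.

k ≈ 7.14, θ ≈ 37.4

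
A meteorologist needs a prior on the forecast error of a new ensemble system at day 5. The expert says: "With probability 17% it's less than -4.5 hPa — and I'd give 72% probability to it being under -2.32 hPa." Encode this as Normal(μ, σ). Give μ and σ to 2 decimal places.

For Normal(μ,σ), the p-quantile is μ + z_p·σ. Here z_{0.17} = -0.9542, z_{0.72} = 0.5828.
So -4.5 = μ − 0.9542σ and -2.32 = μ + 0.5828σ.
Subtracting: σ = (-2.32 − -4.5)/(0.5828 − (-0.9542)) = 1.42.
Then μ = -4.5 − (-0.9542)·1.42 = -3.15.

μ = -3.15, σ = 1.42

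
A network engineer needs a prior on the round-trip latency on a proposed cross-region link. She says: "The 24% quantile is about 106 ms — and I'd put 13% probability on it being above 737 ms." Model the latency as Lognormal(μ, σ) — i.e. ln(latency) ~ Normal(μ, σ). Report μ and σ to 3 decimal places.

If T ~ Lognormal(μ,σ) then ln T ~ Normal(μ,σ), so the p-quantile of ln T is μ + z_p·σ.
ln(106) = 4.663 and ln(737) = 6.603; z_{0.24} = -0.7063, z_{0.87} = 1.126.
σ = (6.603 − 4.663)/(1.126 − (-0.7063)) = 1.058.
μ = 4.663 − (-0.7063)·1.058 = 5.411.

μ ≈ 5.411, σ ≈ 1.058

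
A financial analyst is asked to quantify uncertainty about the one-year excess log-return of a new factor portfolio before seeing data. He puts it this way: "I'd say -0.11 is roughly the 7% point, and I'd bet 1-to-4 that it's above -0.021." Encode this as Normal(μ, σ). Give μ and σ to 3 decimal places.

μ = -0.053, σ = 0.038

For Normal(μ,σ), the p-quantile is μ + z_p·σ. Here z_{0.07} = -1.476, z_{0.8} = 0.8416.
So -0.11 = μ − 1.476σ and -0.021 = μ + 0.8416σ.
Subtracting: σ = (-0.021 − -0.11)/(0.8416 − (-1.476)) = 0.038.
Then μ = -0.11 − (-1.476)·0.038 = -0.053.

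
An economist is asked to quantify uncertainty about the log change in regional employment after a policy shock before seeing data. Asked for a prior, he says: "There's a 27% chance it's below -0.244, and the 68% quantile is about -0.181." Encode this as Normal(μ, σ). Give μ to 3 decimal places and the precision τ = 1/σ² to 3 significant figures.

The p-quantile of Normal(μ,σ) is μ + z_p·σ, with z_{0.27} = -0.6128 and z_{0.68} = 0.4677.
Eliminate σ: μ = (z₂·x₁ − z₁·x₂)/(z₂ − z₁) = (0.4677·-0.244 − (-0.6128)·-0.181)/1.081 = -0.208.
Then σ = (x₂ − x₁)/(z₂ − z₁) = (-0.181 − -0.244)/1.081 = 0.058.
Precision τ = 1/σ² = 1/0.05831² = 294.

μ = -0.208, τ = 294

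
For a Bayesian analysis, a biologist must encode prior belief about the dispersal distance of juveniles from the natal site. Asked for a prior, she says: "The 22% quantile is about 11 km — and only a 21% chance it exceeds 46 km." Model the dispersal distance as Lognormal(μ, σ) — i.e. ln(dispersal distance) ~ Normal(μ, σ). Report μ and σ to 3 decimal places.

If T ~ Lognormal(μ,σ) then ln T ~ Normal(μ,σ), so the p-quantile of ln T is μ + z_p·σ.
ln(11) = 2.398 and ln(46) = 3.829; z_{0.22} = -0.7722, z_{0.79} = 0.8064.
σ = (3.829 − 2.398)/(0.8064 − (-0.7722)) = 0.906.
μ = 2.398 − (-0.7722)·0.906 = 3.098.

μ ≈ 3.098, σ ≈ 0.906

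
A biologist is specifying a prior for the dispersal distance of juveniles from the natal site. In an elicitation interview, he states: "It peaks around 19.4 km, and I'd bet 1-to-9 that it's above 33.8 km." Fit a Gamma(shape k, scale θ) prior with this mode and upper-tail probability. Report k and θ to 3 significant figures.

k ≈ 7.16, θ ≈ 3.15

Gamma(k,θ) with k>1 has mode (k−1)θ, so θ = 19.4/(k−1).
Need P(X < 33.8) = 0.9 with θ tied to k this way. Start at k = 2, θ = 19.4: P(X<33.8) ≈ 0.520.
Too low — raise k to concentrate. Iterating converges to k ≈ 7.16.
Then θ = 19.4/(7.16−1) ≈ 3.15.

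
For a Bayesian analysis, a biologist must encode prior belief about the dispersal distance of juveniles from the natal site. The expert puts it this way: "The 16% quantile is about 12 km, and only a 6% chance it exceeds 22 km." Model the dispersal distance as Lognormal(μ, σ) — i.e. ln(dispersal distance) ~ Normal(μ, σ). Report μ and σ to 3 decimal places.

μ ≈ 2.721, σ ≈ 0.238

If T ~ Lognormal(μ,σ) then ln T ~ Normal(μ,σ), so the p-quantile of ln T is μ + z_p·σ.
ln(12) = 2.485 and ln(22) = 3.091; z_{0.16} = -0.9945, z_{0.94} = 1.555.
σ = (3.091 − 2.485)/(1.555 − (-0.9945)) = 0.238.
μ = 2.485 − (-0.9945)·0.238 = 2.721.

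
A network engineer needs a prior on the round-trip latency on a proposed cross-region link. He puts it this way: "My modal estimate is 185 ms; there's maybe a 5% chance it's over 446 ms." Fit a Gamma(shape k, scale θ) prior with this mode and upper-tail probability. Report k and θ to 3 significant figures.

k ≈ 4.52, θ ≈ 52.5

Gamma(k,θ) with k>1 has mode (k−1)θ, so θ = 185/(k−1).
Need P(X < 446) = 0.95 with θ tied to k this way. Start at k = 2, θ = 185: P(X<446) ≈ 0.694.
Too low — raise k to concentrate. Iterating converges to k ≈ 4.52.
Then θ = 185/(4.52−1) ≈ 52.5.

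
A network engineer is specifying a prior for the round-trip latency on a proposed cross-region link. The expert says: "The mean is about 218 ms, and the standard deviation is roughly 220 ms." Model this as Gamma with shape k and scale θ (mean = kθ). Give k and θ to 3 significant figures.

k ≈ 0.982, θ ≈ 222

For Gamma(k, scale θ): mean = kθ, variance = kθ², so CV = 1/√k.
CV = SD/mean = 220/218 = 1.009, hence k = 1/CV² = 0.982.
Then θ = mean/k = 218/0.982 = 222.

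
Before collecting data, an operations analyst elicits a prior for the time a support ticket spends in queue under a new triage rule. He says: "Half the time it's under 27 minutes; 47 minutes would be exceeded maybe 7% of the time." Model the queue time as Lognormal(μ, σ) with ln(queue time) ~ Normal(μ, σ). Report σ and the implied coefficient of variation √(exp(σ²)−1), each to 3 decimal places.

If T ~ Lognormal(μ,σ) then ln T ~ Normal(μ,σ), so the p-quantile of ln T is μ + z_p·σ.
ln(27) = 3.296 and ln(47) = 3.85; z_{0.5} = 0, z_{0.93} = 1.476.
σ = (3.85 − 3.296)/(1.476 − (0)) = 0.376.
μ = 3.296 − (0)·0.376 = 3.296.
CV = √(exp(σ²)−1) = √(exp(0.1411)−1) = 0.389.

σ ≈ 0.376, CV ≈ 0.389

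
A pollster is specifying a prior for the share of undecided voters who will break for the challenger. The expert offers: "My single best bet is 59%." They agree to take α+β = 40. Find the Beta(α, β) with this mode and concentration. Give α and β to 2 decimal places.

α = 23.42, β = 16.58

For α,β > 1 the Beta mode is (α−1)/(α+β−2). With α+β = 40, the mode is (α−1)/38.
Set (α−1)/38 = 0.59 → α = 1 + 0.59·38 = 23.42.
β = 40 − α = 16.58.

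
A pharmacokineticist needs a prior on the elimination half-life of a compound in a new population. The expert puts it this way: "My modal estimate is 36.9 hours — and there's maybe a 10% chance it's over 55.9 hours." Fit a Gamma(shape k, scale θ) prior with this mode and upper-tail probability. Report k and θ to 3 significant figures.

Gamma(k,θ) with k>1 has mode (k−1)θ, so θ = 36.9/(k−1).
Need P(X < 55.9) = 0.9 with θ tied to k this way. Start at k = 2, θ = 36.9: P(X<55.9) ≈ 0.447.
Too low — raise k to concentrate. Iterating converges to k ≈ 11.8.
Then θ = 36.9/(11.8−1) ≈ 3.42.

k ≈ 11.8, θ ≈ 3.42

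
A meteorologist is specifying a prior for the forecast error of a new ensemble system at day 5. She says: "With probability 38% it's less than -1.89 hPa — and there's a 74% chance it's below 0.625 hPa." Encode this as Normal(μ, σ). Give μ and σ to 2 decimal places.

μ = -1.08, σ = 2.65

For Normal(μ,σ), the p-quantile is μ + z_p·σ. Here z_{0.38} = -0.3055, z_{0.74} = 0.6433.
So -1.89 = μ − 0.3055σ and 0.625 = μ + 0.6433σ.
Subtracting: σ = (0.625 − -1.89)/(0.6433 − (-0.3055)) = 2.65.
Then μ = -1.89 − (-0.3055)·2.65 = -1.08.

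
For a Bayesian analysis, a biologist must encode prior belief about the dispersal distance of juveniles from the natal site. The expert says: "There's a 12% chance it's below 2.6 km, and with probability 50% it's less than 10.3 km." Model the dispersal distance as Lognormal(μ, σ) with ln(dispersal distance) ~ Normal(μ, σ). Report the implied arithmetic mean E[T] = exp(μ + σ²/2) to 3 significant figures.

E[T] ≈ 20.5 km

If T ~ Lognormal(μ,σ) then ln T ~ Normal(μ,σ), so the p-quantile of ln T is μ + z_p·σ.
ln(2.6) = 0.9555 and ln(10.3) = 2.332; z_{0.12} = -1.175, z_{0.5} = 0.
σ = (2.332 − 0.9555)/(0 − (-1.175)) = 1.172.
μ = 0.9555 − (-1.175)·1.172 = 2.332.
E[T] = exp(μ + σ²/2) = exp(2.332 + 0.6863) = 20.5 km.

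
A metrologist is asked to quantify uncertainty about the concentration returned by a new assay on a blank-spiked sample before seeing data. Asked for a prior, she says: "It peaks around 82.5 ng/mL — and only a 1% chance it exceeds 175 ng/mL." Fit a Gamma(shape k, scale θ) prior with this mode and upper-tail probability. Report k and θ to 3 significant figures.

Gamma(k,θ) with k>1 has mode (k−1)θ, so θ = 82.5/(k−1).
Need P(X < 175) = 0.99 with θ tied to k this way. Start at k = 2, θ = 82.5: P(X<175) ≈ 0.626.
Too low — raise k to concentrate. Iterating converges to k ≈ 9.59.
Then θ = 82.5/(9.59−1) ≈ 9.61.

k ≈ 9.59, θ ≈ 9.61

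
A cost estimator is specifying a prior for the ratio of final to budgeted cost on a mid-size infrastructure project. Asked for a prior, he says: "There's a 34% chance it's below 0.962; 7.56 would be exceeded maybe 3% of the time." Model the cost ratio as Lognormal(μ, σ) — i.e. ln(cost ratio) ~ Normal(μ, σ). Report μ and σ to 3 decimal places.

If T ~ Lognormal(μ,σ) then ln T ~ Normal(μ,σ), so the p-quantile of ln T is μ + z_p·σ.
ln(0.962) = -0.03874 and ln(7.56) = 2.023; z_{0.34} = -0.4125, z_{0.97} = 1.881.
σ = (2.023 − -0.03874)/(1.881 − (-0.4125)) = 0.899.
μ = -0.03874 − (-0.4125)·0.899 = 0.332.

μ ≈ 0.332, σ ≈ 0.899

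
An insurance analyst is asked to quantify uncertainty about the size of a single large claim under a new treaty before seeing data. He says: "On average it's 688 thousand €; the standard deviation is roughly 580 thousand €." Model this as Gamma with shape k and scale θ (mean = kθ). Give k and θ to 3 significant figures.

For Gamma(k, scale θ): mean = kθ, variance = kθ², so CV = 1/√k.
CV = SD/mean = 580/688 = 0.843, hence k = 1/CV² = 1.41.
Then θ = mean/k = 688/1.41 = 489.

k ≈ 1.41, θ ≈ 489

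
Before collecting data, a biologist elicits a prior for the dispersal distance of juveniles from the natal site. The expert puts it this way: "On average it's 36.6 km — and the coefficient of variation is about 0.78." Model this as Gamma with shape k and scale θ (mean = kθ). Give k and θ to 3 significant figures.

k ≈ 1.64, θ ≈ 22.3

For Gamma(k, scale θ): mean = kθ, variance = kθ², so CV = 1/√k.
CV = 0.78, hence k = 1/CV² = 1.64.
Then θ = mean/k = 36.6/1.64 = 22.3.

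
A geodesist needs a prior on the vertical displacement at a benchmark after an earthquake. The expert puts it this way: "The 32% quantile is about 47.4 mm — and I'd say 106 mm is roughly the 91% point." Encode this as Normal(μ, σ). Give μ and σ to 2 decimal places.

The p-quantile of Normal(μ,σ) is μ + z_p·σ, with z_{0.32} = -0.4677 and z_{0.91} = 1.341.
Eliminate σ: μ = (z₂·x₁ − z₁·x₂)/(z₂ − z₁) = (1.341·47.4 − (-0.4677)·106)/1.808 = 62.56.
Then σ = (x₂ − x₁)/(z₂ − z₁) = (106 − 47.4)/1.808 = 32.40.

μ = 62.56, σ = 32.40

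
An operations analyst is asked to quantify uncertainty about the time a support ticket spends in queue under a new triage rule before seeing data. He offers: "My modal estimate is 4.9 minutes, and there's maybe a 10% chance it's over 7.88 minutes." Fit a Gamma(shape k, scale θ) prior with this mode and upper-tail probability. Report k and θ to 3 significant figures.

Gamma(k,θ) with k>1 has mode (k−1)θ, so θ = 4.9/(k−1).
Need P(X < 7.88) = 0.9 with θ tied to k this way. Start at k = 2, θ = 4.9: P(X<7.88) ≈ 0.478.
Too low — raise k to concentrate. Iterating converges to k ≈ 9.33.
Then θ = 4.9/(9.33−1) ≈ 0.588.

k ≈ 9.33, θ ≈ 0.588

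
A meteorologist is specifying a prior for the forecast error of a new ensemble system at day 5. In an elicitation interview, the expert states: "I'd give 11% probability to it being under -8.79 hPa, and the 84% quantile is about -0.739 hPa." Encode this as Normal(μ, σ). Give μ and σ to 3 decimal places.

The p-quantile of Normal(μ,σ) is μ + z_p·σ, with z_{0.11} = -1.227 and z_{0.84} = 0.9945.
Eliminate σ: μ = (z₂·x₁ − z₁·x₂)/(z₂ − z₁) = (0.9945·-8.79 − (-1.227)·-0.739)/2.221 = -4.344.
Then σ = (x₂ − x₁)/(z₂ − z₁) = (-0.739 − -8.79)/2.221 = 3.625.

μ = -4.344, σ = 3.625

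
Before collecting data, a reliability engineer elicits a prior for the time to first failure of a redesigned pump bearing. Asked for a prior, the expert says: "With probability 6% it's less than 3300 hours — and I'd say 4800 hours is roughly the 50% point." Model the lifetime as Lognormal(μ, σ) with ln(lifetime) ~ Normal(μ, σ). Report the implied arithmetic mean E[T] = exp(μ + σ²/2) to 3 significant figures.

If T ~ Lognormal(μ,σ) then ln T ~ Normal(μ,σ), so the p-quantile of ln T is μ + z_p·σ.
ln(3300) = 8.102 and ln(4800) = 8.476; z_{0.06} = -1.555, z_{0.5} = 0.
σ = (8.476 − 8.102)/(0 − (-1.555)) = 0.241.
μ = 8.102 − (-1.555)·0.241 = 8.476.
E[T] = exp(μ + σ²/2) = exp(8.476 + 0.0290) = 4940 hours.

E[T] ≈ 4940 hours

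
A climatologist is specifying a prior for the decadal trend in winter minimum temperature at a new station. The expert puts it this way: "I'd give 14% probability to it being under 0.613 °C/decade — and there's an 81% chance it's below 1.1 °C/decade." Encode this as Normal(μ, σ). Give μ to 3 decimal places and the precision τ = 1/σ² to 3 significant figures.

μ = 0.882, τ = 16.2

For Normal(μ,σ), the p-quantile is μ + z_p·σ. Here z_{0.14} = -1.08, z_{0.81} = 0.8779.
So 0.613 = μ − 1.08σ and 1.1 = μ + 0.8779σ.
Subtracting: σ = (1.1 − 0.613)/(0.8779 − (-1.08)) = 0.249.
Then μ = 0.613 − (-1.08)·0.249 = 0.882.
Precision τ = 1/σ² = 1/0.2487² = 16.2.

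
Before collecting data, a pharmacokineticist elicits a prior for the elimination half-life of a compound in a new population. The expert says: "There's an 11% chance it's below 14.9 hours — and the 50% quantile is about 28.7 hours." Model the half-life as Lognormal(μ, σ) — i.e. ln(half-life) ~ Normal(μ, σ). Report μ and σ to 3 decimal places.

μ ≈ 3.357, σ ≈ 0.534

If T ~ Lognormal(μ,σ) then ln T ~ Normal(μ,σ), so the p-quantile of ln T is μ + z_p·σ.
ln(14.9) = 2.701 and ln(28.7) = 3.357; z_{0.11} = -1.227, z_{0.5} = 0.
σ = (3.357 − 2.701)/(0 − (-1.227)) = 0.534.
μ = 2.701 − (-1.227)·0.534 = 3.357.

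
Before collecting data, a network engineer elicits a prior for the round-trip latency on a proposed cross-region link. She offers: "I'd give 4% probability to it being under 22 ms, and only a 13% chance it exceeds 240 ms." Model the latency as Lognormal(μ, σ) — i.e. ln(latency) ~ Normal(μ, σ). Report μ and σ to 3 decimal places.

μ ≈ 4.545, σ ≈ 0.831

If T ~ Lognormal(μ,σ) then ln T ~ Normal(μ,σ), so the p-quantile of ln T is μ + z_p·σ.
ln(22) = 3.091 and ln(240) = 5.481; z_{0.04} = -1.751, z_{0.87} = 1.126.
σ = (5.481 − 3.091)/(1.126 − (-1.751)) = 0.831.
μ = 3.091 − (-1.751)·0.831 = 4.545.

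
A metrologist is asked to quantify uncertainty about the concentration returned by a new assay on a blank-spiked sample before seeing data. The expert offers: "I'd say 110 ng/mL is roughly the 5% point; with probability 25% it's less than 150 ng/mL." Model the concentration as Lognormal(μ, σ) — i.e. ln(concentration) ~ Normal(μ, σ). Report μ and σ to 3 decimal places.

μ ≈ 5.226, σ ≈ 0.320

If T ~ Lognormal(μ,σ) then ln T ~ Normal(μ,σ), so the p-quantile of ln T is μ + z_p·σ.
ln(110) = 4.7 and ln(150) = 5.011; z_{0.05} = -1.645, z_{0.25} = -0.6745.
σ = (5.011 − 4.7)/(-0.6745 − (-1.645)) = 0.320.
μ = 4.7 − (-1.645)·0.320 = 5.226.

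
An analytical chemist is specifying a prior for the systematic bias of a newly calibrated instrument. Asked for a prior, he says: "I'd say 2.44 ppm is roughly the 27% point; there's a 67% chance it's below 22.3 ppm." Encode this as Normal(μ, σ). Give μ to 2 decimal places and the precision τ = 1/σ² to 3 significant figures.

μ = 14.00, τ = 0.00281

For Normal(μ,σ), the p-quantile is μ + z_p·σ. Here z_{0.27} = -0.6128, z_{0.67} = 0.4399.
So 2.44 = μ − 0.6128σ and 22.3 = μ + 0.4399σ.
Subtracting: σ = (22.3 − 2.44)/(0.4399 − (-0.6128)) = 18.87.
Then μ = 2.44 − (-0.6128)·18.87 = 14.00.
Precision τ = 1/σ² = 1/18.87² = 0.00281.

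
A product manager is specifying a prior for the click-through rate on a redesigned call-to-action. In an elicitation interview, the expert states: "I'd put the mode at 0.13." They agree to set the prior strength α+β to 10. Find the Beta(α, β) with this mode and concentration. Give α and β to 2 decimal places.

For α,β > 1 the Beta mode is (α−1)/(α+β−2). With α+β = 10, the mode is (α−1)/8.
Set (α−1)/8 = 0.13 → α = 1 + 0.13·8 = 2.04.
β = 10 − α = 7.96.

α = 2.04, β = 7.96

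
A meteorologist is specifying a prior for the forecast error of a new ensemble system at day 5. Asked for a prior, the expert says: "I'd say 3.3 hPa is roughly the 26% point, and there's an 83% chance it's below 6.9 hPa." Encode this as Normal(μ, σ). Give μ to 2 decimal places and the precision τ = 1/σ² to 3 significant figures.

For Normal(μ,σ), the p-quantile is μ + z_p·σ. Here z_{0.26} = -0.6433, z_{0.83} = 0.9542.
So 3.3 = μ − 0.6433σ and 6.9 = μ + 0.9542σ.
Subtracting: σ = (6.9 − 3.3)/(0.9542 − (-0.6433)) = 2.25.
Then μ = 3.3 − (-0.6433)·2.25 = 4.75.
Precision τ = 1/σ² = 1/2.254² = 0.197.

μ = 4.75, τ = 0.197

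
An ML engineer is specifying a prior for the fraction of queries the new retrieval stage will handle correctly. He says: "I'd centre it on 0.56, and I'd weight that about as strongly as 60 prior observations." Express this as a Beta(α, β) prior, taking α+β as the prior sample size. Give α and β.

Under the effective-sample-size interpretation, Beta(α, β) has prior mean α/(α+β) and prior sample size α+β.
So α+β = 60 and α/(α+β) = 0.56, giving α = 0.56·60 = 33.6 and β = 60 − 33.6 = 26.4.

α = 33.6, β = 26.4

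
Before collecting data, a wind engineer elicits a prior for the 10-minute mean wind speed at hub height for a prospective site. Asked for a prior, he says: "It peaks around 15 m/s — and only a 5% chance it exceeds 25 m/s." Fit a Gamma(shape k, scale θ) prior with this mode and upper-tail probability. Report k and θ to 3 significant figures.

k ≈ 11.7, θ ≈ 1.4

Gamma(k,θ) with k>1 has mode (k−1)θ, so θ = 15/(k−1).
Need P(X < 25) = 0.95 with θ tied to k this way. Start at k = 2, θ = 15: P(X<25) ≈ 0.496.
Too low — raise k to concentrate. Iterating converges to k ≈ 11.7.
Then θ = 15/(11.7−1) ≈ 1.4.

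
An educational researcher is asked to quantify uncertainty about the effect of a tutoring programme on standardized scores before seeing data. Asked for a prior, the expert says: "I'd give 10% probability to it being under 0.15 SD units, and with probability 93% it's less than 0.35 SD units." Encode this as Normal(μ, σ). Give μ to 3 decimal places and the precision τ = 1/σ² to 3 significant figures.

μ = 0.243, τ = 190

The p-quantile of Normal(μ,σ) is μ + z_p·σ, with z_{0.1} = -1.282 and z_{0.93} = 1.476.
Eliminate σ: μ = (z₂·x₁ − z₁·x₂)/(z₂ − z₁) = (1.476·0.15 − (-1.282)·0.35)/2.757 = 0.243.
Then σ = (x₂ − x₁)/(z₂ − z₁) = (0.35 − 0.15)/2.757 = 0.073.
Precision τ = 1/σ² = 1/0.07253² = 190.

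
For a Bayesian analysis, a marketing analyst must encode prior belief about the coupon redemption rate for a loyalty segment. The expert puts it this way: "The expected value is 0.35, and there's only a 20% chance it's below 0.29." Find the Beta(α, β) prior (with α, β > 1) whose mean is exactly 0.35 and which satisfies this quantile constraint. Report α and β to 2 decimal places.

With mean 0.35 fixed, write α = 0.35s, β = 0.65s where s = α+β.
Need P(θ < 0.29) = 0.2 under Beta(0.35s, 0.65s). Normal approximation: (q−m)/√(m(1−m)/s) ≈ z_{0.2} = -0.842, so s ≈ 0.35·0.65·(-0.842)²/(0.29−0.35)² = 44.8.
At s = 44.8: P(θ<0.29) ≈ 0.203. Adjusting to match 0.2 gives s ≈ 45.70.
So α = 0.35·45.70 ≈ 16.00, β = 0.65·45.70 ≈ 29.71.

α ≈ 16.00, β ≈ 29.71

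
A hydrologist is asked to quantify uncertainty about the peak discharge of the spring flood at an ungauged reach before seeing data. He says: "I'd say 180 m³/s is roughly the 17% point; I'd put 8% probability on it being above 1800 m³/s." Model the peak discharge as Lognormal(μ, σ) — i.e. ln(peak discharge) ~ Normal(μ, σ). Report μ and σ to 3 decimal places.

μ ≈ 6.124, σ ≈ 0.976

If T ~ Lognormal(μ,σ) then ln T ~ Normal(μ,σ), so the p-quantile of ln T is μ + z_p·σ.
ln(180) = 5.193 and ln(1800) = 7.496; z_{0.17} = -0.9542, z_{0.92} = 1.405.
σ = (7.496 − 5.193)/(1.405 − (-0.9542)) = 0.976.
μ = 5.193 − (-0.9542)·0.976 = 6.124.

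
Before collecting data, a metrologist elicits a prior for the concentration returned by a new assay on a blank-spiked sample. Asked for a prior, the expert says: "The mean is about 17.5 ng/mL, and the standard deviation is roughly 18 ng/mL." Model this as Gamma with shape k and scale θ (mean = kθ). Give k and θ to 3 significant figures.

k ≈ 0.945, θ ≈ 18.5

For Gamma(k, scale θ): mean = kθ, variance = kθ², so CV = 1/√k.
CV = SD/mean = 18/17.5 = 1.029, hence k = 1/CV² = 0.945.
Then θ = mean/k = 17.5/0.945 = 18.5.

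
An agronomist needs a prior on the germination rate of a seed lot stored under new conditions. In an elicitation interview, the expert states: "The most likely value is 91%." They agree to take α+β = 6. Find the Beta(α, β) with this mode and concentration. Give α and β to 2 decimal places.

For α,β > 1 the Beta mode is (α−1)/(α+β−2). With α+β = 6, the mode is (α−1)/4.
Set (α−1)/4 = 0.91 → α = 1 + 0.91·4 = 4.64.
β = 6 − α = 1.36.

α = 4.64, β = 1.36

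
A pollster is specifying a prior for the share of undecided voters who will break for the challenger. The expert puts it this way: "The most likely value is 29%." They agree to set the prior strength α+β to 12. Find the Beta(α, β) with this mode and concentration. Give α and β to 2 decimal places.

α = 3.90, β = 8.10

For α,β > 1 the Beta mode is (α−1)/(α+β−2). With α+β = 12, the mode is (α−1)/10.
Set (α−1)/10 = 0.29 → α = 1 + 0.29·10 = 3.90.
β = 12 − α = 8.10.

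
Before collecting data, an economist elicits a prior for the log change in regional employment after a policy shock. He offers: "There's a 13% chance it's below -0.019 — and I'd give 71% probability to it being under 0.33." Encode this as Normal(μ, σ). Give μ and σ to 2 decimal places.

μ = 0.22, σ = 0.21

The p-quantile of Normal(μ,σ) is μ + z_p·σ, with z_{0.13} = -1.126 and z_{0.71} = 0.5534.
Eliminate σ: μ = (z₂·x₁ − z₁·x₂)/(z₂ − z₁) = (0.5534·-0.019 − (-1.126)·0.33)/1.68 = 0.22.
Then σ = (x₂ − x₁)/(z₂ − z₁) = (0.33 − -0.019)/1.68 = 0.21.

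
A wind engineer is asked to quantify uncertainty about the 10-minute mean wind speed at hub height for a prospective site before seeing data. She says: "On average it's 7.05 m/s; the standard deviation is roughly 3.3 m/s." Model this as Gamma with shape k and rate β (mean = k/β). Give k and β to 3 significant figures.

For Gamma(k, rate β): mean = k/β, variance = k/β², so CV = 1/√k.
CV = SD/mean = 3.3/7.05 = 0.4681, hence k = 1/CV² = 4.56.
Then β = k/mean = 4.56/7.05 = 0.647.

k ≈ 4.56, β ≈ 0.647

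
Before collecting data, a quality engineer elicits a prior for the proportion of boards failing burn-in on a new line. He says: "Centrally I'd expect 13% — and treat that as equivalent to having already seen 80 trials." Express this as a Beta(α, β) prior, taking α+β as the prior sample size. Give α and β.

α = 10.4, β = 69.6

Under the effective-sample-size interpretation, Beta(α, β) has prior mean α/(α+β) and prior sample size α+β.
So α+β = 80 and α/(α+β) = 0.13, giving α = 0.13·80 = 10.4 and β = 80 − 10.4 = 69.6.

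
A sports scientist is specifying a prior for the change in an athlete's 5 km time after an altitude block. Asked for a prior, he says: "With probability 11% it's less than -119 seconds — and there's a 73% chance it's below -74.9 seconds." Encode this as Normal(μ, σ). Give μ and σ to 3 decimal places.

The p-quantile of Normal(μ,σ) is μ + z_p·σ, with z_{0.11} = -1.227 and z_{0.73} = 0.6128.
Eliminate σ: μ = (z₂·x₁ − z₁·x₂)/(z₂ − z₁) = (0.6128·-119 − (-1.227)·-74.9)/1.839 = -89.593.
Then σ = (x₂ − x₁)/(z₂ − z₁) = (-74.9 − -119)/1.839 = 23.976.

μ = -89.593, σ = 23.976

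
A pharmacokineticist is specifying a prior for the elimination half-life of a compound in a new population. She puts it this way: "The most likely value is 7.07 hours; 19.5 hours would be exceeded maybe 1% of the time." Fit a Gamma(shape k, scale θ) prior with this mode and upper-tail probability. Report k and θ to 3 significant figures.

Gamma(k,θ) with k>1 has mode (k−1)θ, so θ = 7.07/(k−1).
Need P(X < 19.5) = 0.99 with θ tied to k this way. Start at k = 2, θ = 7.07: P(X<19.5) ≈ 0.762.
Too low — raise k to concentrate. Iterating converges to k ≈ 5.46.
Then θ = 7.07/(5.46−1) ≈ 1.58.

k ≈ 5.46, θ ≈ 1.58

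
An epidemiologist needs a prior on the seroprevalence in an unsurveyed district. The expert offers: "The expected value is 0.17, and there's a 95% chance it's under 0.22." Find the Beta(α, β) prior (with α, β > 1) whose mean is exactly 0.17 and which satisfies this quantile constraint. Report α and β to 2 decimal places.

With mean 0.17 fixed, write α = 0.17s, β = 0.83s where s = α+β.
Need P(θ < 0.22) = 0.95 under Beta(0.17s, 0.83s). Normal approximation: (q−m)/√(m(1−m)/s) ≈ z_{0.95} = 1.64, so s ≈ 0.17·0.83·(1.64)²/(0.22−0.17)² = 152.7.
At s = 152.7: P(θ<0.22) ≈ 0.943. Adjusting to match 0.95 gives s ≈ 165.95.
So α = 0.17·165.95 ≈ 28.21, β = 0.83·165.95 ≈ 137.73.

α ≈ 28.21, β ≈ 137.73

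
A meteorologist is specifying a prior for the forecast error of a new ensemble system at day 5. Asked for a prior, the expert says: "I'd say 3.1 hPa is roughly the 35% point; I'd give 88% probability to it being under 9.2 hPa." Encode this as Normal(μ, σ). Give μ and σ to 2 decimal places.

The p-quantile of Normal(μ,σ) is μ + z_p·σ, with z_{0.35} = -0.3853 and z_{0.88} = 1.175.
Eliminate σ: μ = (z₂·x₁ − z₁·x₂)/(z₂ − z₁) = (1.175·3.1 − (-0.3853)·9.2)/1.56 = 4.61.
Then σ = (x₂ − x₁)/(z₂ − z₁) = (9.2 − 3.1)/1.56 = 3.91.

μ = 4.61, σ = 3.91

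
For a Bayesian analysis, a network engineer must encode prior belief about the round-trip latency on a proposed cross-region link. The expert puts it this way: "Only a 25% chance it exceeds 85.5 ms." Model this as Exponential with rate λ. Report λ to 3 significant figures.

λ ≈ 0.0162

P(T > 85.5) = e^(−λ·85.5) = 0.25, so λ = −ln(0.25)/85.5 = 0.0162.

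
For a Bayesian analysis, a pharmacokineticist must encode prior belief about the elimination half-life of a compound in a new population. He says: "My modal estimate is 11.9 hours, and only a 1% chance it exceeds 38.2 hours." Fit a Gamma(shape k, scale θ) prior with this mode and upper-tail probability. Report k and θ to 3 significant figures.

k ≈ 4.26, θ ≈ 3.66

Gamma(k,θ) with k>1 has mode (k−1)θ, so θ = 11.9/(k−1).
Need P(X < 38.2) = 0.99 with θ tied to k this way. Start at k = 2, θ = 11.9: P(X<38.2) ≈ 0.830.
Too low — raise k to concentrate. Iterating converges to k ≈ 4.26.
Then θ = 11.9/(4.26−1) ≈ 3.66.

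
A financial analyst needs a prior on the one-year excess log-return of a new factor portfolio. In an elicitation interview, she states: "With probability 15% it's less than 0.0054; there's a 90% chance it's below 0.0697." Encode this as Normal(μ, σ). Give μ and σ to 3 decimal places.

μ = 0.034, σ = 0.028

The p-quantile of Normal(μ,σ) is μ + z_p·σ, with z_{0.15} = -1.036 and z_{0.9} = 1.282.
Eliminate σ: μ = (z₂·x₁ − z₁·x₂)/(z₂ − z₁) = (1.282·0.0054 − (-1.036)·0.0697)/2.318 = 0.034.
Then σ = (x₂ − x₁)/(z₂ − z₁) = (0.0697 − 0.0054)/2.318 = 0.028.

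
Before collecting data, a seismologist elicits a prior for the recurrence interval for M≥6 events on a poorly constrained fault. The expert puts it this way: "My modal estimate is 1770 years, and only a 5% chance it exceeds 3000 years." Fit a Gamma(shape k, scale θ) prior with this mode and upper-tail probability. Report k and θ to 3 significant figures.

Gamma(k,θ) with k>1 has mode (k−1)θ, so θ = 1770/(k−1).
Need P(X < 3000) = 0.95 with θ tied to k this way. Start at k = 2, θ = 1770: P(X<3000) ≈ 0.505.
Too low — raise k to concentrate. Iterating converges to k ≈ 11.
Then θ = 1770/(11−1) ≈ 176.

k ≈ 11, θ ≈ 176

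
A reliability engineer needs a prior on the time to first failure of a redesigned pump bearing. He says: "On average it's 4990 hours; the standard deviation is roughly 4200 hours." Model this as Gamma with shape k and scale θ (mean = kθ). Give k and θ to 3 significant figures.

For Gamma(k, scale θ): mean = kθ, variance = kθ², so CV = 1/√k.
CV = SD/mean = 4200/4990 = 0.8417, hence k = 1/CV² = 1.41.
Then θ = mean/k = 4990/1.41 = 3540.

k ≈ 1.41, θ ≈ 3540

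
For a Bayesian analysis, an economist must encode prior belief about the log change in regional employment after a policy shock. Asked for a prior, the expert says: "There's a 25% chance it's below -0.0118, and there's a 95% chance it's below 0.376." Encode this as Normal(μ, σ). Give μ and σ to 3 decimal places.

The p-quantile of Normal(μ,σ) is μ + z_p·σ, with z_{0.25} = -0.6745 and z_{0.95} = 1.645.
Eliminate σ: μ = (z₂·x₁ − z₁·x₂)/(z₂ − z₁) = (1.645·-0.0118 − (-0.6745)·0.376)/2.319 = 0.101.
Then σ = (x₂ − x₁)/(z₂ − z₁) = (0.376 − -0.0118)/2.319 = 0.167.

μ = 0.101, σ = 0.167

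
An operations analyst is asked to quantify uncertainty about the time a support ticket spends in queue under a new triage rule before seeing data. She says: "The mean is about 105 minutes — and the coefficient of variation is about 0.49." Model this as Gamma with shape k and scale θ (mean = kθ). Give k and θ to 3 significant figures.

k ≈ 4.16, θ ≈ 25.2

For Gamma(k, scale θ): mean = kθ, variance = kθ², so CV = 1/√k.
CV = 0.49, hence k = 1/CV² = 4.16.
Then θ = mean/k = 105/4.16 = 25.2.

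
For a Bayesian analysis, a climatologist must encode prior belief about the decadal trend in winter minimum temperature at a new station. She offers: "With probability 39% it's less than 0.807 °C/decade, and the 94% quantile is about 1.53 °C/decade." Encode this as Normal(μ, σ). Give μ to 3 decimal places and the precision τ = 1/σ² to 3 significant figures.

μ = 0.917, τ = 6.44

The p-quantile of Normal(μ,σ) is μ + z_p·σ, with z_{0.39} = -0.2793 and z_{0.94} = 1.555.
Eliminate σ: μ = (z₂·x₁ − z₁·x₂)/(z₂ − z₁) = (1.555·0.807 − (-0.2793)·1.53)/1.834 = 0.917.
Then σ = (x₂ − x₁)/(z₂ − z₁) = (1.53 − 0.807)/1.834 = 0.394.
Precision τ = 1/σ² = 1/0.3942² = 6.44.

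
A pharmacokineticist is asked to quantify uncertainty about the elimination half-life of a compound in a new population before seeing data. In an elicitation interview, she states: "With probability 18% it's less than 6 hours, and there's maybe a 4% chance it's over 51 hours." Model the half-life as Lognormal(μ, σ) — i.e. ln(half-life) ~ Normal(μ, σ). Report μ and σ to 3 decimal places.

If T ~ Lognormal(μ,σ) then ln T ~ Normal(μ,σ), so the p-quantile of ln T is μ + z_p·σ.
ln(6) = 1.792 and ln(51) = 3.932; z_{0.18} = -0.9154, z_{0.96} = 1.751.
σ = (3.932 − 1.792)/(1.751 − (-0.9154)) = 0.803.
μ = 1.792 − (-0.9154)·0.803 = 2.527.

μ ≈ 2.527, σ ≈ 0.803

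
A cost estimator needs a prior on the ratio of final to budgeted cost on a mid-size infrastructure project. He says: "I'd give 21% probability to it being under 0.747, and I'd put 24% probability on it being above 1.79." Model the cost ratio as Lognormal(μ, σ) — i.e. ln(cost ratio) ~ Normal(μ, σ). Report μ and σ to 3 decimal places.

If T ~ Lognormal(μ,σ) then ln T ~ Normal(μ,σ), so the p-quantile of ln T is μ + z_p·σ.
ln(0.747) = -0.2917 and ln(1.79) = 0.5822; z_{0.21} = -0.8064, z_{0.76} = 0.7063.
σ = (0.5822 − -0.2917)/(0.7063 − (-0.8064)) = 0.578.
μ = -0.2917 − (-0.8064)·0.578 = 0.174.

μ ≈ 0.174, σ ≈ 0.578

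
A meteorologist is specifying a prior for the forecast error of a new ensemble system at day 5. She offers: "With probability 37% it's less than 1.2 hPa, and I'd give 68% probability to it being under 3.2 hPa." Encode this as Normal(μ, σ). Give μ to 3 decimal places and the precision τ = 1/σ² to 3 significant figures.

For Normal(μ,σ), the p-quantile is μ + z_p·σ. Here z_{0.37} = -0.3319, z_{0.68} = 0.4677.
So 1.2 = μ − 0.3319σ and 3.2 = μ + 0.4677σ.
Subtracting: σ = (3.2 − 1.2)/(0.4677 − (-0.3319)) = 2.501.
Then μ = 1.2 − (-0.3319)·2.501 = 2.030.
Precision τ = 1/σ² = 1/2.501² = 0.16.

μ = 2.030, τ = 0.16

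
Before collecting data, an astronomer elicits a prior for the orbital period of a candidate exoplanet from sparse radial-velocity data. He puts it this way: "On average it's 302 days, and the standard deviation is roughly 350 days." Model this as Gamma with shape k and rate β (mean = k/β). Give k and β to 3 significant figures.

For Gamma(k, rate β): mean = k/β, variance = k/β², so CV = 1/√k.
CV = SD/mean = 350/302 = 1.159, hence k = 1/CV² = 0.745.
Then β = k/mean = 0.745/302 = 0.00247.

k ≈ 0.745, β ≈ 0.00247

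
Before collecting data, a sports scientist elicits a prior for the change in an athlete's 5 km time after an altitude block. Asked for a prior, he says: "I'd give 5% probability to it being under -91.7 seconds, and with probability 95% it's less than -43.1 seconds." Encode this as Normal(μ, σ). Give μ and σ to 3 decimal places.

The p-quantile of Normal(μ,σ) is μ + z_p·σ, with z_{0.05} = -1.645 and z_{0.95} = 1.645.
Eliminate σ: μ = (z₂·x₁ − z₁·x₂)/(z₂ − z₁) = (1.645·-91.7 − (-1.645)·-43.1)/3.29 = -67.400.
Then σ = (x₂ − x₁)/(z₂ − z₁) = (-43.1 − -91.7)/3.29 = 14.773.

μ = -67.400, σ = 14.773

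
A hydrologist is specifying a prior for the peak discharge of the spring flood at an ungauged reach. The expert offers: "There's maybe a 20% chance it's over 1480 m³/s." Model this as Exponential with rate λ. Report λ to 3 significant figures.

λ ≈ 0.00109

P(T > 1480.0) = e^(−λ·1480.0) = 0.2, so λ = −ln(0.2)/1480.0 = 0.00109.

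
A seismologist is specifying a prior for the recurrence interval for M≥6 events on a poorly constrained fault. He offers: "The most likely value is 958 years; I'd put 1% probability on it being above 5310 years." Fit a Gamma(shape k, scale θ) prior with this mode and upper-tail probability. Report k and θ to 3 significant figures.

Gamma(k,θ) with k>1 has mode (k−1)θ, so θ = 958/(k−1).
Need P(X < 5310) = 0.99 with θ tied to k this way. Start at k = 2, θ = 958: P(X<5310) ≈ 0.974.
Too low — raise k to concentrate. Iterating converges to k ≈ 2.3.
Then θ = 958/(2.3−1) ≈ 740.

k ≈ 2.3, θ ≈ 740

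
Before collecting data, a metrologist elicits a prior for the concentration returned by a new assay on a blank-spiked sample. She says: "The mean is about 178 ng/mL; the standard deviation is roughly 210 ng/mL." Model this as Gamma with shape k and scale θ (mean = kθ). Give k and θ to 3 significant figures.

k ≈ 0.718, θ ≈ 248

For Gamma(k, scale θ): mean = kθ, variance = kθ², so CV = 1/√k.
CV = SD/mean = 210/178 = 1.18, hence k = 1/CV² = 0.718.
Then θ = mean/k = 178/0.718 = 248.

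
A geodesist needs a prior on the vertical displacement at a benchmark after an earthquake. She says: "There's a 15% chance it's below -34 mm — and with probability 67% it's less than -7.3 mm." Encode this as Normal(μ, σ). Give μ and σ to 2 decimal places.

μ = -15.26, σ = 18.09

The p-quantile of Normal(μ,σ) is μ + z_p·σ, with z_{0.15} = -1.036 and z_{0.67} = 0.4399.
Eliminate σ: μ = (z₂·x₁ − z₁·x₂)/(z₂ − z₁) = (0.4399·-34 − (-1.036)·-7.3)/1.476 = -15.26.
Then σ = (x₂ − x₁)/(z₂ − z₁) = (-7.3 − -34)/1.476 = 18.09.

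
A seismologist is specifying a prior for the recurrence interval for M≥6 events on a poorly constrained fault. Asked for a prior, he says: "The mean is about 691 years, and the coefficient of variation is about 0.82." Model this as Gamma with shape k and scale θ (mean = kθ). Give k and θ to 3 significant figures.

k ≈ 1.49, θ ≈ 465

For Gamma(k, scale θ): mean = kθ, variance = kθ², so CV = 1/√k.
CV = 0.82, hence k = 1/CV² = 1.49.
Then θ = mean/k = 691/1.49 = 465.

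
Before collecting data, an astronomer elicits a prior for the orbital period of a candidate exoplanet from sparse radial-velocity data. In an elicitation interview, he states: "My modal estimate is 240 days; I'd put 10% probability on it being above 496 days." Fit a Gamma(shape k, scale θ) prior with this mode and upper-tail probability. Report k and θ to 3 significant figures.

Gamma(k,θ) with k>1 has mode (k−1)θ, so θ = 240/(k−1).
Need P(X < 496) = 0.9 with θ tied to k this way. Start at k = 2, θ = 240: P(X<496) ≈ 0.612.
Too low — raise k to concentrate. Iterating converges to k ≈ 4.64.
Then θ = 240/(4.64−1) ≈ 65.9.

k ≈ 4.64, θ ≈ 65.9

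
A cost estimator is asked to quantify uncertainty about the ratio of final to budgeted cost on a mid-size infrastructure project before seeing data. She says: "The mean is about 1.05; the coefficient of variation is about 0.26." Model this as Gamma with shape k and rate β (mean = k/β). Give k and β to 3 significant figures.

k ≈ 14.8, β ≈ 14.1

For Gamma(k, rate β): mean = k/β, variance = k/β², so CV = 1/√k.
CV = 0.26, hence k = 1/CV² = 14.8.
Then β = k/mean = 14.8/1.05 = 14.1.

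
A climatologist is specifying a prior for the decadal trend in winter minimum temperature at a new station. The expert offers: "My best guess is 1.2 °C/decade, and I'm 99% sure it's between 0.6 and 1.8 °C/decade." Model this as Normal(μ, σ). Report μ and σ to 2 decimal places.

μ = 1.20, σ = 0.23

A symmetric 99% interval runs μ ± z·σ with z = 2.576.
Half-width = 0.6, so σ = 0.6/2.576 = 0.23.
μ is the stated best guess, 1.20.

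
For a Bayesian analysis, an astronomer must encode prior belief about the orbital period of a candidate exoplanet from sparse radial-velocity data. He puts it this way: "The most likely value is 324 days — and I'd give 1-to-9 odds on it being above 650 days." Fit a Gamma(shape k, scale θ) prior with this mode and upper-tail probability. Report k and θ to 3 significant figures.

k ≈ 4.96, θ ≈ 81.9

Gamma(k,θ) with k>1 has mode (k−1)θ, so θ = 324/(k−1).
Need P(X < 650) = 0.9 with θ tied to k this way. Start at k = 2, θ = 324: P(X<650) ≈ 0.596.
Too low — raise k to concentrate. Iterating converges to k ≈ 4.96.
Then θ = 324/(4.96−1) ≈ 81.9.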